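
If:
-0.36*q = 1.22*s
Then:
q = -3.38888888888889*s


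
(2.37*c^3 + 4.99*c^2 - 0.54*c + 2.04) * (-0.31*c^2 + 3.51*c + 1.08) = -0.7347*c^5 + 6.7718*c^4 + 20.2419*c^3 + 2.8614*c^2 + 6.5772*c + 2.2032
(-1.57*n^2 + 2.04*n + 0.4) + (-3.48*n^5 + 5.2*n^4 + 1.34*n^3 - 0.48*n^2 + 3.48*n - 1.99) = -3.48*n^5 + 5.2*n^4 + 1.34*n^3 - 2.05*n^2 + 5.52*n - 1.59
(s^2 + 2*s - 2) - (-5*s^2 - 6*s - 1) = 6*s^2 + 8*s - 1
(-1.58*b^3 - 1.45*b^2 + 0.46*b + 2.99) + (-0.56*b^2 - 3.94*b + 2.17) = -1.58*b^3 - 2.01*b^2 - 3.48*b + 5.16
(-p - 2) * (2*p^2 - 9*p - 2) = -2*p^3 + 5*p^2 + 20*p + 4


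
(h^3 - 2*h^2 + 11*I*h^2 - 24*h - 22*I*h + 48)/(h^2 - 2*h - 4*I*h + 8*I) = (h^2 + 11*I*h - 24)/(h - 4*I)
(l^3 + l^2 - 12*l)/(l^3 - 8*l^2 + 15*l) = (l + 4)/(l - 5)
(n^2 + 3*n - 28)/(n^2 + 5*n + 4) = (n^2 + 3*n - 28)/(n^2 + 5*n + 4)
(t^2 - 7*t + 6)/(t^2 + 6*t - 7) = (t - 6)/(t + 7)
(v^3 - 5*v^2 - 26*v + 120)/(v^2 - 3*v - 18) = (v^2 + v - 20)/(v + 3)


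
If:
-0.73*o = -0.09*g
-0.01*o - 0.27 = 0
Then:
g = -219.00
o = -27.00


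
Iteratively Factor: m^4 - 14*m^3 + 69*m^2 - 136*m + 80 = (m - 4)*(m^3 - 10*m^2 + 29*m - 20) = (m - 4)^2*(m^2 - 6*m + 5) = (m - 5)*(m - 4)^2*(m - 1)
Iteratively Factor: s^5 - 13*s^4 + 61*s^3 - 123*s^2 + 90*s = (s)*(s^4 - 13*s^3 + 61*s^2 - 123*s + 90) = s*(s - 2)*(s^3 - 11*s^2 + 39*s - 45) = s*(s - 3)*(s - 2)*(s^2 - 8*s + 15) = s*(s - 5)*(s - 3)*(s - 2)*(s - 3)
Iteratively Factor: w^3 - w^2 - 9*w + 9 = (w + 3)*(w^2 - 4*w + 3) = (w - 3)*(w + 3)*(w - 1)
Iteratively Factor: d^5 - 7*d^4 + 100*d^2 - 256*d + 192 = (d + 4)*(d^4 - 11*d^3 + 44*d^2 - 76*d + 48) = (d - 2)*(d + 4)*(d^3 - 9*d^2 + 26*d - 24) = (d - 3)*(d - 2)*(d + 4)*(d^2 - 6*d + 8) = (d - 3)*(d - 2)^2*(d + 4)*(d - 4)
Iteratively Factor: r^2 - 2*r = (r)*(r - 2)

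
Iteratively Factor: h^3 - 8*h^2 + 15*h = (h - 3)*(h^2 - 5*h) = h*(h - 3)*(h - 5)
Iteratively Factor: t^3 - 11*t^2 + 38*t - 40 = (t - 4)*(t^2 - 7*t + 10) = (t - 4)*(t - 2)*(t - 5)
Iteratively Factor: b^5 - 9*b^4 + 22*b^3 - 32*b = (b - 2)*(b^4 - 7*b^3 + 8*b^2 + 16*b) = (b - 4)*(b - 2)*(b^3 - 3*b^2 - 4*b) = b*(b - 4)*(b - 2)*(b^2 - 3*b - 4) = b*(b - 4)^2*(b - 2)*(b + 1)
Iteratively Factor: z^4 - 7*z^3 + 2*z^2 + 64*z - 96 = (z - 2)*(z^3 - 5*z^2 - 8*z + 48) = (z - 4)*(z - 2)*(z^2 - z - 12) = (z - 4)*(z - 2)*(z + 3)*(z - 4)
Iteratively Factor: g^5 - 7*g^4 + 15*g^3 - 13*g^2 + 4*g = (g - 1)*(g^4 - 6*g^3 + 9*g^2 - 4*g) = (g - 4)*(g - 1)*(g^3 - 2*g^2 + g) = g*(g - 4)*(g - 1)*(g^2 - 2*g + 1) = g*(g - 4)*(g - 1)^2*(g - 1)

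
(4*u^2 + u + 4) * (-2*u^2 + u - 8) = -8*u^4 + 2*u^3 - 39*u^2 - 4*u - 32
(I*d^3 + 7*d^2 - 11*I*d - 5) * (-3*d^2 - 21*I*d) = -3*I*d^5 - 114*I*d^3 - 216*d^2 + 105*I*d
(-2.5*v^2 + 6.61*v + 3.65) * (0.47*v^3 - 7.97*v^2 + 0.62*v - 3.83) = -1.175*v^5 + 23.0317*v^4 - 52.5162*v^3 - 15.4173*v^2 - 23.0533*v - 13.9795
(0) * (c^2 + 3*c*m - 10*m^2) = 0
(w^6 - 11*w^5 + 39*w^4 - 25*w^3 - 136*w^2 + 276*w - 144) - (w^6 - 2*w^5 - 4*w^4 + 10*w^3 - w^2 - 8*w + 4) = -9*w^5 + 43*w^4 - 35*w^3 - 135*w^2 + 284*w - 148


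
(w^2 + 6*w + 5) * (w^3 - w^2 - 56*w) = w^5 + 5*w^4 - 57*w^3 - 341*w^2 - 280*w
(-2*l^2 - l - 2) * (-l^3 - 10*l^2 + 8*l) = 2*l^5 + 21*l^4 - 4*l^3 + 12*l^2 - 16*l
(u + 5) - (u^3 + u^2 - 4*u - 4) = -u^3 - u^2 + 5*u + 9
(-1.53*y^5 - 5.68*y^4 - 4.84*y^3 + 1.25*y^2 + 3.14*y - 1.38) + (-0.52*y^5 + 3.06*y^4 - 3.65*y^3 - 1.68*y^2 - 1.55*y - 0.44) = -2.05*y^5 - 2.62*y^4 - 8.49*y^3 - 0.43*y^2 + 1.59*y - 1.82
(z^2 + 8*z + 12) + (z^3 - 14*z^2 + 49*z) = z^3 - 13*z^2 + 57*z + 12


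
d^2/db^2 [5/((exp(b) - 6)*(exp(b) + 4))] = (20*exp(3*b) - 30*exp(2*b) + 500*exp(b) - 240)*exp(b)/(exp(6*b) - 6*exp(5*b) - 60*exp(4*b) + 280*exp(3*b) + 1440*exp(2*b) - 3456*exp(b) - 13824)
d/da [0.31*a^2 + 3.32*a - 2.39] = 0.62*a + 3.32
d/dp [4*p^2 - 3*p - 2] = 8*p - 3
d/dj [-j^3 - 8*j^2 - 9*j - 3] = -3*j^2 - 16*j - 9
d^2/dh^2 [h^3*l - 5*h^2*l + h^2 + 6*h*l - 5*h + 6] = 6*h*l - 10*l + 2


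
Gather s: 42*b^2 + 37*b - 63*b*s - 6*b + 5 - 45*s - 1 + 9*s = 42*b^2 + 31*b + s*(-63*b - 36) + 4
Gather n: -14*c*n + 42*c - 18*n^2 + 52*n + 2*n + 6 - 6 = 42*c - 18*n^2 + n*(54 - 14*c)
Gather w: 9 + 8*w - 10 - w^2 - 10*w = -w^2 - 2*w - 1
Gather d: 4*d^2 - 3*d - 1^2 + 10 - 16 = 4*d^2 - 3*d - 7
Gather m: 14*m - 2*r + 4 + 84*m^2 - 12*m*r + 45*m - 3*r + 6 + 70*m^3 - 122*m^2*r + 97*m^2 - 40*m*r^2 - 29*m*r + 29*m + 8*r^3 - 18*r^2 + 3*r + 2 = 70*m^3 + m^2*(181 - 122*r) + m*(-40*r^2 - 41*r + 88) + 8*r^3 - 18*r^2 - 2*r + 12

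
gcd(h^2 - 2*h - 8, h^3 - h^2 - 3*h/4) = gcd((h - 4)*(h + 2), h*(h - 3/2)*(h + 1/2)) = 1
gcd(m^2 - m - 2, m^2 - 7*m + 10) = m - 2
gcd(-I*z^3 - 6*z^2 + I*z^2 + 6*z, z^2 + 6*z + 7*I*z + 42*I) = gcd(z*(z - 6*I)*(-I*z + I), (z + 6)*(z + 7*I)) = 1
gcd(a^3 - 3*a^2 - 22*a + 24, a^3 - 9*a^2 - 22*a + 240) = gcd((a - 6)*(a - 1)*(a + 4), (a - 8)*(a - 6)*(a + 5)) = a - 6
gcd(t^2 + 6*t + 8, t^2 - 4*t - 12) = t + 2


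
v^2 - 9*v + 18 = (v - 6)*(v - 3)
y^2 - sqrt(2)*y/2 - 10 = (y - 5*sqrt(2)/2)*(y + 2*sqrt(2))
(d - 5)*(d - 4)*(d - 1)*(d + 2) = d^4 - 8*d^3 + 9*d^2 + 38*d - 40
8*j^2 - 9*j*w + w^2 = (-8*j + w)*(-j + w)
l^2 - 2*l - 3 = (l - 3)*(l + 1)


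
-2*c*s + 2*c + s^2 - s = (-2*c + s)*(s - 1)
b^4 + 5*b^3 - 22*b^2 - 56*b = b*(b - 4)*(b + 2)*(b + 7)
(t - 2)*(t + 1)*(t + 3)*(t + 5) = t^4 + 7*t^3 + 5*t^2 - 31*t - 30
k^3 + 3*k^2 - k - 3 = (k - 1)*(k + 1)*(k + 3)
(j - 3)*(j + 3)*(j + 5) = j^3 + 5*j^2 - 9*j - 45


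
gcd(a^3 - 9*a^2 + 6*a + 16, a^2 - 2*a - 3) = a + 1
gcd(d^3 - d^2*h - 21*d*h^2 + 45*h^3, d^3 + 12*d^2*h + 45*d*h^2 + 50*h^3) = d + 5*h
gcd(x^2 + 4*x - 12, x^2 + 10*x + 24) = x + 6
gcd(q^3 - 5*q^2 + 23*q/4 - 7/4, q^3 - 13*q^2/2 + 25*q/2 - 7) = q^2 - 9*q/2 + 7/2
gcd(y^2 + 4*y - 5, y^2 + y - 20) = y + 5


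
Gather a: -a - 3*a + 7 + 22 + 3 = 32 - 4*a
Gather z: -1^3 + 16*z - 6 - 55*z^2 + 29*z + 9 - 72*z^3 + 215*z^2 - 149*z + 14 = -72*z^3 + 160*z^2 - 104*z + 16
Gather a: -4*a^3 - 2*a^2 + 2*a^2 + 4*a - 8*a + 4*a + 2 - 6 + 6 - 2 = -4*a^3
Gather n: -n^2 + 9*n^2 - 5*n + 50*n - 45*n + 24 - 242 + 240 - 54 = 8*n^2 - 32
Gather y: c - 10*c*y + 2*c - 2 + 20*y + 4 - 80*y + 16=3*c + y*(-10*c - 60) + 18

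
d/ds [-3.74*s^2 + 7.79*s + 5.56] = 7.79 - 7.48*s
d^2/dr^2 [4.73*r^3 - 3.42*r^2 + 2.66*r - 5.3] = 28.38*r - 6.84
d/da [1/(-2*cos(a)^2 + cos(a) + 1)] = (1 - 4*cos(a))*sin(a)/(cos(a) - cos(2*a))^2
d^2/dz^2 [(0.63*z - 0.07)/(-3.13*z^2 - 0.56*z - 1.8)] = (-(0.63*z - 0.07)*(6.26*z + 0.56)*(12.52*z + 1.12) + (11.8314*z + 0.2674)*(3.13*z^2 + 0.56*z + 1.8))/(3.13*z^2 + 0.56*z + 1.8)^3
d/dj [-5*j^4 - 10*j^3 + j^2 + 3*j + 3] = -20*j^3 - 30*j^2 + 2*j + 3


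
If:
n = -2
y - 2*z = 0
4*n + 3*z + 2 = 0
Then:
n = -2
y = 4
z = 2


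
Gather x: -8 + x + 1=x - 7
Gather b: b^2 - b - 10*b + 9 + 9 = b^2 - 11*b + 18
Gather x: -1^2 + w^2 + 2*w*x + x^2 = w^2 + 2*w*x + x^2 - 1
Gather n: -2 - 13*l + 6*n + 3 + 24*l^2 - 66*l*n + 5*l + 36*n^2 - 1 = 24*l^2 - 8*l + 36*n^2 + n*(6 - 66*l)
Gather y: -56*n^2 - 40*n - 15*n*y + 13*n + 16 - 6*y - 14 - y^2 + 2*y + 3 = -56*n^2 - 27*n - y^2 + y*(-15*n - 4) + 5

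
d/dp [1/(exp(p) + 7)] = -exp(p)/(exp(p) + 7)^2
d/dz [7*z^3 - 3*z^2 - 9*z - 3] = 21*z^2 - 6*z - 9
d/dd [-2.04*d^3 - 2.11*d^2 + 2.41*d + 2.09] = -6.12*d^2 - 4.22*d + 2.41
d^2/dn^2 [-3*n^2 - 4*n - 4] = -6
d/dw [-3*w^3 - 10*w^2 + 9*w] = -9*w^2 - 20*w + 9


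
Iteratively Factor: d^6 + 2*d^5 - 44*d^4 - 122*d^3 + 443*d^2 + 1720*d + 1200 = (d - 5)*(d^5 + 7*d^4 - 9*d^3 - 167*d^2 - 392*d - 240) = (d - 5)*(d + 1)*(d^4 + 6*d^3 - 15*d^2 - 152*d - 240) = (d - 5)*(d + 1)*(d + 4)*(d^3 + 2*d^2 - 23*d - 60) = (d - 5)^2*(d + 1)*(d + 4)*(d^2 + 7*d + 12) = (d - 5)^2*(d + 1)*(d + 3)*(d + 4)*(d + 4)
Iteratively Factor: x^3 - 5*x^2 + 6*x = (x - 3)*(x^2 - 2*x) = x*(x - 3)*(x - 2)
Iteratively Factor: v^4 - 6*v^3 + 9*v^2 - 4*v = (v)*(v^3 - 6*v^2 + 9*v - 4) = v*(v - 1)*(v^2 - 5*v + 4) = v*(v - 4)*(v - 1)*(v - 1)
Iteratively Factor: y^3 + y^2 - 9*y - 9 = (y + 1)*(y^2 - 9) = (y - 3)*(y + 1)*(y + 3)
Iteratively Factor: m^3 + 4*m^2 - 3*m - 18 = (m + 3)*(m^2 + m - 6) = (m - 2)*(m + 3)*(m + 3)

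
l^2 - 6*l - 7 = (l - 7)*(l + 1)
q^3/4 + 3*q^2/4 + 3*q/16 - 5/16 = (q/4 + 1/4)*(q - 1/2)*(q + 5/2)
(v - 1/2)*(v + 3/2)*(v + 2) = v^3 + 3*v^2 + 5*v/4 - 3/2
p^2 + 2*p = p*(p + 2)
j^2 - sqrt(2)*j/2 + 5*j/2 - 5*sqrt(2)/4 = (j + 5/2)*(j - sqrt(2)/2)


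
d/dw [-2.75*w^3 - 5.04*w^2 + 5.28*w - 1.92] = -8.25*w^2 - 10.08*w + 5.28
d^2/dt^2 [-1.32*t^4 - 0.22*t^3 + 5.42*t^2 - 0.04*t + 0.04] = -15.84*t^2 - 1.32*t + 10.84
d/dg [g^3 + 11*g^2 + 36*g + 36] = 3*g^2 + 22*g + 36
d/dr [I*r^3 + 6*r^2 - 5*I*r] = 3*I*r^2 + 12*r - 5*I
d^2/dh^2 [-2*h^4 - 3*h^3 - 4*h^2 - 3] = -24*h^2 - 18*h - 8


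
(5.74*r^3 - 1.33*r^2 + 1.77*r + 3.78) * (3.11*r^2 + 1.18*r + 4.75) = 17.8514*r^5 + 2.6369*r^4 + 31.2003*r^3 + 7.5269*r^2 + 12.8679*r + 17.955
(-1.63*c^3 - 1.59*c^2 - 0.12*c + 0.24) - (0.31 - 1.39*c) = -1.63*c^3 - 1.59*c^2 + 1.27*c - 0.07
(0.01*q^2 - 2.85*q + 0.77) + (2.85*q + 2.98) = 0.01*q^2 + 3.75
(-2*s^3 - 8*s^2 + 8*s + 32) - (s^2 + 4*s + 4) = -2*s^3 - 9*s^2 + 4*s + 28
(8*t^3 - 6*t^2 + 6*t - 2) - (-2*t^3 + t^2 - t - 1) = 10*t^3 - 7*t^2 + 7*t - 1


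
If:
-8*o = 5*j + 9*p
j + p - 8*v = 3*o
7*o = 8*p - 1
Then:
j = 254*v/53 - 35/212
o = -80*v/53 - 1/53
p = 23/212 - 70*v/53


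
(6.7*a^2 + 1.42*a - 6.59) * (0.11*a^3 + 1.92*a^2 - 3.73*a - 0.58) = 0.737*a^5 + 13.0202*a^4 - 22.9895*a^3 - 21.8354*a^2 + 23.7571*a + 3.8222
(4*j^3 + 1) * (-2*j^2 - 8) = -8*j^5 - 32*j^3 - 2*j^2 - 8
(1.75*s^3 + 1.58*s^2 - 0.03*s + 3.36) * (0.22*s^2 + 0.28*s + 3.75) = 0.385*s^5 + 0.8376*s^4 + 6.9983*s^3 + 6.6558*s^2 + 0.8283*s + 12.6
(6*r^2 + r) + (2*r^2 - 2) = 8*r^2 + r - 2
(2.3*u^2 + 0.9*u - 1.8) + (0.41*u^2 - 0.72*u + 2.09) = 2.71*u^2 + 0.18*u + 0.29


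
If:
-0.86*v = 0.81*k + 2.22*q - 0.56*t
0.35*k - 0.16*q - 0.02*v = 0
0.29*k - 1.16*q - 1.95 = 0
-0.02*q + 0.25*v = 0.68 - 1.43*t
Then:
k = -0.55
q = -1.82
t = -0.41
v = 4.94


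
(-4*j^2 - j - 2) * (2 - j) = 4*j^3 - 7*j^2 - 4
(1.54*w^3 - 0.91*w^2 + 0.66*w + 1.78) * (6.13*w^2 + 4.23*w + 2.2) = 9.4402*w^5 + 0.9359*w^4 + 3.5845*w^3 + 11.7012*w^2 + 8.9814*w + 3.916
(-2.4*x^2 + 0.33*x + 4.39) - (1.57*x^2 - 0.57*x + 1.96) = -3.97*x^2 + 0.9*x + 2.43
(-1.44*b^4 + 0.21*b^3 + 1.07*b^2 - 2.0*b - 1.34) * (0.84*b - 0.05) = -1.2096*b^5 + 0.2484*b^4 + 0.8883*b^3 - 1.7335*b^2 - 1.0256*b + 0.067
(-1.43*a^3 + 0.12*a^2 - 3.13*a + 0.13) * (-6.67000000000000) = 9.5381*a^3 - 0.8004*a^2 + 20.8771*a - 0.8671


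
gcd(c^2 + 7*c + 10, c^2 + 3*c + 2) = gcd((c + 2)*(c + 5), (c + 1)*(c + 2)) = c + 2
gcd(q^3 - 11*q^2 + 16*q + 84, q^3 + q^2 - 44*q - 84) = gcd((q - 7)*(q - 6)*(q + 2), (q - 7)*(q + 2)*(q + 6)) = q^2 - 5*q - 14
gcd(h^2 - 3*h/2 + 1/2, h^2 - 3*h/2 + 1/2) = h^2 - 3*h/2 + 1/2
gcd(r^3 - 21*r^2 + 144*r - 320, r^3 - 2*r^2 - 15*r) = r - 5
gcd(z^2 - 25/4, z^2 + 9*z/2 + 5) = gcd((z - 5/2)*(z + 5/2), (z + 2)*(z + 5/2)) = z + 5/2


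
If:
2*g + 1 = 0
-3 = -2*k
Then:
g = -1/2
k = 3/2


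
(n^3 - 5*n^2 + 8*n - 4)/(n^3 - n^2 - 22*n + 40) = (n^2 - 3*n + 2)/(n^2 + n - 20)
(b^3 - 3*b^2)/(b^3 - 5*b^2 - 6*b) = b*(3 - b)/(-b^2 + 5*b + 6)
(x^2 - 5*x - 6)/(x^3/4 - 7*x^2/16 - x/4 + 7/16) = 16*(x - 6)/(4*x^2 - 11*x + 7)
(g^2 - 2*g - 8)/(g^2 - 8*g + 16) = (g + 2)/(g - 4)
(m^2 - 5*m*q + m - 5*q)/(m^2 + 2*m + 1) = (m - 5*q)/(m + 1)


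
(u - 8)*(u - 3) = u^2 - 11*u + 24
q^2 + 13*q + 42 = (q + 6)*(q + 7)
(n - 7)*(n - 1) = n^2 - 8*n + 7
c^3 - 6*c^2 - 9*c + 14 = (c - 7)*(c - 1)*(c + 2)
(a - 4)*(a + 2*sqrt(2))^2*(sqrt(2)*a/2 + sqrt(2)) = sqrt(2)*a^4/2 - sqrt(2)*a^3 + 4*a^3 - 8*a^2 - 32*a - 8*sqrt(2)*a - 32*sqrt(2)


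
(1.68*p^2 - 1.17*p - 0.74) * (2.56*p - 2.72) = 4.3008*p^3 - 7.5648*p^2 + 1.288*p + 2.0128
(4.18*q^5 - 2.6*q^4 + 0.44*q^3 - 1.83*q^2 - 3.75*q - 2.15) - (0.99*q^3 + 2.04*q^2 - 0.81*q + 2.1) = 4.18*q^5 - 2.6*q^4 - 0.55*q^3 - 3.87*q^2 - 2.94*q - 4.25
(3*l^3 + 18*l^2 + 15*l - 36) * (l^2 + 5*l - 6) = 3*l^5 + 33*l^4 + 87*l^3 - 69*l^2 - 270*l + 216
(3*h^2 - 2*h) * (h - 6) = 3*h^3 - 20*h^2 + 12*h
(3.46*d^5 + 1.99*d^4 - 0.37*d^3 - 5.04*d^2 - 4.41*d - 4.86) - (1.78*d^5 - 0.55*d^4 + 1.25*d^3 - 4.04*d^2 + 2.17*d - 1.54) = 1.68*d^5 + 2.54*d^4 - 1.62*d^3 - 1.0*d^2 - 6.58*d - 3.32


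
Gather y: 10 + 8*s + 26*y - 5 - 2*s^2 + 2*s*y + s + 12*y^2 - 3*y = -2*s^2 + 9*s + 12*y^2 + y*(2*s + 23) + 5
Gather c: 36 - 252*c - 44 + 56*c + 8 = -196*c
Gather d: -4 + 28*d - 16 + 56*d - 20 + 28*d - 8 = 112*d - 48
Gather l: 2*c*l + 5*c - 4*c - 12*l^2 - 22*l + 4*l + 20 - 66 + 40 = c - 12*l^2 + l*(2*c - 18) - 6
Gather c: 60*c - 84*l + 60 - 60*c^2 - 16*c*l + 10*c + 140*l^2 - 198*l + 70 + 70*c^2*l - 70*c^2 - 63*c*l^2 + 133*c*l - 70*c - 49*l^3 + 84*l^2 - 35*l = c^2*(70*l - 130) + c*(-63*l^2 + 117*l) - 49*l^3 + 224*l^2 - 317*l + 130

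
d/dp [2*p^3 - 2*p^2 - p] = 6*p^2 - 4*p - 1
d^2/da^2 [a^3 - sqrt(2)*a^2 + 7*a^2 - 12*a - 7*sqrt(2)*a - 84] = 6*a - 2*sqrt(2) + 14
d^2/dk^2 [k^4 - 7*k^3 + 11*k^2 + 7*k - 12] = 12*k^2 - 42*k + 22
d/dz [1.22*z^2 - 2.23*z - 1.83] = 2.44*z - 2.23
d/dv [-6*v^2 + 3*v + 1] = 3 - 12*v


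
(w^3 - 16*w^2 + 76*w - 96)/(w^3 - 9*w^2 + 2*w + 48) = (w^2 - 8*w + 12)/(w^2 - w - 6)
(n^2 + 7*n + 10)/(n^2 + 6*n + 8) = (n + 5)/(n + 4)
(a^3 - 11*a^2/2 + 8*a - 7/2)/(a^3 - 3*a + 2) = (a - 7/2)/(a + 2)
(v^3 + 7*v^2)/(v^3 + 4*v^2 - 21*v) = v/(v - 3)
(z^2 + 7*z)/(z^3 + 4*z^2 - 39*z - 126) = z/(z^2 - 3*z - 18)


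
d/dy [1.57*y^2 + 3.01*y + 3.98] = 3.14*y + 3.01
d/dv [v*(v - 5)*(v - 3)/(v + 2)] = 2*(v^3 - v^2 - 16*v + 15)/(v^2 + 4*v + 4)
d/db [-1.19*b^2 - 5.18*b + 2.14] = -2.38*b - 5.18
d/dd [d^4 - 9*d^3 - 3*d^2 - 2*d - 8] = 4*d^3 - 27*d^2 - 6*d - 2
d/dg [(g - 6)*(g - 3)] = 2*g - 9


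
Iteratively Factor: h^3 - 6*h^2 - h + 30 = (h - 5)*(h^2 - h - 6) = (h - 5)*(h + 2)*(h - 3)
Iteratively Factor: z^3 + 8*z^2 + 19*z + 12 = (z + 4)*(z^2 + 4*z + 3) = (z + 3)*(z + 4)*(z + 1)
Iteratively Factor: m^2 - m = (m - 1)*(m)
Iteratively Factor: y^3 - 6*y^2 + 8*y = (y - 4)*(y^2 - 2*y) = y*(y - 4)*(y - 2)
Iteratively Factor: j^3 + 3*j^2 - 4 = (j - 1)*(j^2 + 4*j + 4) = (j - 1)*(j + 2)*(j + 2)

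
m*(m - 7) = m^2 - 7*m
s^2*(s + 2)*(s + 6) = s^4 + 8*s^3 + 12*s^2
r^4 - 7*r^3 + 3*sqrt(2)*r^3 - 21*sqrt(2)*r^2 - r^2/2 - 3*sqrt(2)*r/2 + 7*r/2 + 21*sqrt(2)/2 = (r - 7)*(r - sqrt(2)/2)*(r + sqrt(2)/2)*(r + 3*sqrt(2))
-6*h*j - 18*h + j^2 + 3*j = (-6*h + j)*(j + 3)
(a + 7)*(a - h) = a^2 - a*h + 7*a - 7*h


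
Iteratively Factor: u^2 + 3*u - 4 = (u + 4)*(u - 1)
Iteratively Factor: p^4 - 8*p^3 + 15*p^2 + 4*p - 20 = (p - 5)*(p^3 - 3*p^2 + 4) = (p - 5)*(p + 1)*(p^2 - 4*p + 4) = (p - 5)*(p - 2)*(p + 1)*(p - 2)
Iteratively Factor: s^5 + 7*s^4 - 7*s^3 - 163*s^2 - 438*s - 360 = (s + 3)*(s^4 + 4*s^3 - 19*s^2 - 106*s - 120) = (s + 3)^2*(s^3 + s^2 - 22*s - 40) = (s - 5)*(s + 3)^2*(s^2 + 6*s + 8) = (s - 5)*(s + 2)*(s + 3)^2*(s + 4)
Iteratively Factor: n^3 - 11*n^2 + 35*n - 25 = (n - 5)*(n^2 - 6*n + 5) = (n - 5)*(n - 1)*(n - 5)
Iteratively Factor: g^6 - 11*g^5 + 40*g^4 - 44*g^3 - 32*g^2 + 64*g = (g - 2)*(g^5 - 9*g^4 + 22*g^3 - 32*g) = (g - 4)*(g - 2)*(g^4 - 5*g^3 + 2*g^2 + 8*g) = (g - 4)^2*(g - 2)*(g^3 - g^2 - 2*g) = g*(g - 4)^2*(g - 2)*(g^2 - g - 2) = g*(g - 4)^2*(g - 2)^2*(g + 1)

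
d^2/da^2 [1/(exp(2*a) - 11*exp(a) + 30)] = ((11 - 4*exp(a))*(exp(2*a) - 11*exp(a) + 30) + 2*(2*exp(a) - 11)^2*exp(a))*exp(a)/(exp(2*a) - 11*exp(a) + 30)^3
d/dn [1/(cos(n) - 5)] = sin(n)/(cos(n) - 5)^2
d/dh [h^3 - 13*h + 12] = 3*h^2 - 13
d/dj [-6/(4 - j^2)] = -12*j/(j^2 - 4)^2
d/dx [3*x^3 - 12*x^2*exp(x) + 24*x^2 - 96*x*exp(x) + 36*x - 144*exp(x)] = -12*x^2*exp(x) + 9*x^2 - 120*x*exp(x) + 48*x - 240*exp(x) + 36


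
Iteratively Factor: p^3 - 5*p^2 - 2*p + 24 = (p - 3)*(p^2 - 2*p - 8) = (p - 4)*(p - 3)*(p + 2)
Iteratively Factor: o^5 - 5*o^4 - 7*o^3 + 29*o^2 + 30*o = (o)*(o^4 - 5*o^3 - 7*o^2 + 29*o + 30) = o*(o - 3)*(o^3 - 2*o^2 - 13*o - 10) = o*(o - 3)*(o + 1)*(o^2 - 3*o - 10) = o*(o - 3)*(o + 1)*(o + 2)*(o - 5)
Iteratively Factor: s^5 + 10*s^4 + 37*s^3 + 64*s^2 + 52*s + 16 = (s + 2)*(s^4 + 8*s^3 + 21*s^2 + 22*s + 8) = (s + 2)*(s + 4)*(s^3 + 4*s^2 + 5*s + 2) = (s + 1)*(s + 2)*(s + 4)*(s^2 + 3*s + 2) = (s + 1)*(s + 2)^2*(s + 4)*(s + 1)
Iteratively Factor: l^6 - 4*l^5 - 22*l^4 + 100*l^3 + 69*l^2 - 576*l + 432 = (l - 1)*(l^5 - 3*l^4 - 25*l^3 + 75*l^2 + 144*l - 432) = (l - 3)*(l - 1)*(l^4 - 25*l^2 + 144) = (l - 3)*(l - 1)*(l + 4)*(l^3 - 4*l^2 - 9*l + 36) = (l - 4)*(l - 3)*(l - 1)*(l + 4)*(l^2 - 9) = (l - 4)*(l - 3)*(l - 1)*(l + 3)*(l + 4)*(l - 3)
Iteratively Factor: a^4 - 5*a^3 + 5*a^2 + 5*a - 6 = (a + 1)*(a^3 - 6*a^2 + 11*a - 6) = (a - 2)*(a + 1)*(a^2 - 4*a + 3) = (a - 3)*(a - 2)*(a + 1)*(a - 1)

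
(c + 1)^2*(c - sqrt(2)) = c^3 - sqrt(2)*c^2 + 2*c^2 - 2*sqrt(2)*c + c - sqrt(2)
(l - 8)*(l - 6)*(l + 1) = l^3 - 13*l^2 + 34*l + 48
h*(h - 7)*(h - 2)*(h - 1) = h^4 - 10*h^3 + 23*h^2 - 14*h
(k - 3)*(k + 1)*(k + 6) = k^3 + 4*k^2 - 15*k - 18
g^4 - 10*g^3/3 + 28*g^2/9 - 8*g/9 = g*(g - 2)*(g - 2/3)^2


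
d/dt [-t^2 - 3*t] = -2*t - 3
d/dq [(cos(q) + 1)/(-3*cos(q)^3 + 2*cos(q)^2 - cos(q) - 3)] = -(cos(q) + 7*cos(2*q) + 3*cos(3*q) + 3)*sin(q)/(2*(3*cos(q)^3 - 2*cos(q)^2 + cos(q) + 3)^2)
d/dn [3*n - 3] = 3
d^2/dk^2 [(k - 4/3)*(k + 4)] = 2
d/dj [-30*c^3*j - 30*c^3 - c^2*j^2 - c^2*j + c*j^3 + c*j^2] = c*(-30*c^2 - 2*c*j - c + 3*j^2 + 2*j)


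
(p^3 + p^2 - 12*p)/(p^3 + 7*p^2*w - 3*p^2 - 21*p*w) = (p + 4)/(p + 7*w)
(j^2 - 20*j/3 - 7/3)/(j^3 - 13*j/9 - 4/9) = 3*(j - 7)/(3*j^2 - j - 4)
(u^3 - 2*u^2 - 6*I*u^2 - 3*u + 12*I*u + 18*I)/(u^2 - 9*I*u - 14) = (u^3 + u^2*(-2 - 6*I) + u*(-3 + 12*I) + 18*I)/(u^2 - 9*I*u - 14)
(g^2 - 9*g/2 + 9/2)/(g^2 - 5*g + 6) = (g - 3/2)/(g - 2)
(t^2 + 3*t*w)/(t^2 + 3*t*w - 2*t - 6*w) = t/(t - 2)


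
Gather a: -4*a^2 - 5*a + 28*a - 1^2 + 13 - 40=-4*a^2 + 23*a - 28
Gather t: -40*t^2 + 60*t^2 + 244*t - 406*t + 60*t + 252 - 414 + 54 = 20*t^2 - 102*t - 108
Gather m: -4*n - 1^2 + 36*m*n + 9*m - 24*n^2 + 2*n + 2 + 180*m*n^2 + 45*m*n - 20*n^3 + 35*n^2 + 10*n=m*(180*n^2 + 81*n + 9) - 20*n^3 + 11*n^2 + 8*n + 1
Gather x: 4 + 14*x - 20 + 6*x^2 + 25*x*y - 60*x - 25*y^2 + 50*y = 6*x^2 + x*(25*y - 46) - 25*y^2 + 50*y - 16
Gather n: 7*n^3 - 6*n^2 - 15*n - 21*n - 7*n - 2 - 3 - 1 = 7*n^3 - 6*n^2 - 43*n - 6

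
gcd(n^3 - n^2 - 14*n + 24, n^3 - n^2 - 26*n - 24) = n + 4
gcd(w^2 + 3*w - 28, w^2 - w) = 1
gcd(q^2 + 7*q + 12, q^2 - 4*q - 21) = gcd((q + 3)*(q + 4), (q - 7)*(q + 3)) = q + 3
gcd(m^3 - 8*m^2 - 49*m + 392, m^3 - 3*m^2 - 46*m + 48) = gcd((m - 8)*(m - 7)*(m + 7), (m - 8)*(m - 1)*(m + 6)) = m - 8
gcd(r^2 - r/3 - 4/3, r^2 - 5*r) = 1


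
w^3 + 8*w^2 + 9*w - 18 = (w - 1)*(w + 3)*(w + 6)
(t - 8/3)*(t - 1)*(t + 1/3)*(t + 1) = t^4 - 7*t^3/3 - 17*t^2/9 + 7*t/3 + 8/9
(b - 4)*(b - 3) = b^2 - 7*b + 12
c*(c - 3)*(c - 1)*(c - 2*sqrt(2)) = c^4 - 4*c^3 - 2*sqrt(2)*c^3 + 3*c^2 + 8*sqrt(2)*c^2 - 6*sqrt(2)*c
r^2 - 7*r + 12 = (r - 4)*(r - 3)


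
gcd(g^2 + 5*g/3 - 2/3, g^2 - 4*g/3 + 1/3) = g - 1/3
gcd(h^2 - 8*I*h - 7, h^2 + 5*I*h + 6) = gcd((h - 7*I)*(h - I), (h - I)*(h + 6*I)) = h - I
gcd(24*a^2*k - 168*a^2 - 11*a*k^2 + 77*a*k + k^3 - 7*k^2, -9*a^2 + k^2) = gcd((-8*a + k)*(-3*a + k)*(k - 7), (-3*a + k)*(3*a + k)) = 3*a - k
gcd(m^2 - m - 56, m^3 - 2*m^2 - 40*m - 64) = m - 8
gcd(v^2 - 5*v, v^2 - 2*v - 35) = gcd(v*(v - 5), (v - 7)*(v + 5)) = 1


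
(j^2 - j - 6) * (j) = j^3 - j^2 - 6*j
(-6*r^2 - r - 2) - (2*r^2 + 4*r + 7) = -8*r^2 - 5*r - 9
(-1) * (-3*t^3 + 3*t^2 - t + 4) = 3*t^3 - 3*t^2 + t - 4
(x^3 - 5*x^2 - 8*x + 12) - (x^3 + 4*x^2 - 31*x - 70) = -9*x^2 + 23*x + 82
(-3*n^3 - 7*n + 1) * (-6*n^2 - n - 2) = 18*n^5 + 3*n^4 + 48*n^3 + n^2 + 13*n - 2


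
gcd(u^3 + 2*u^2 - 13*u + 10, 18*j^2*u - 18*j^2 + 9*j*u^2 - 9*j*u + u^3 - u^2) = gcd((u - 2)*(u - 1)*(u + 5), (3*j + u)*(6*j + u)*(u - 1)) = u - 1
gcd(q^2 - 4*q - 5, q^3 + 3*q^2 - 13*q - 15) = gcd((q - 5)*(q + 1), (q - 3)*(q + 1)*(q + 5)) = q + 1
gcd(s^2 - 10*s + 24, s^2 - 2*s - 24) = s - 6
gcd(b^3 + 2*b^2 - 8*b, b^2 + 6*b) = b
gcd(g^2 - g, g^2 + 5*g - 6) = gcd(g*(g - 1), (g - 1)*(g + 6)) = g - 1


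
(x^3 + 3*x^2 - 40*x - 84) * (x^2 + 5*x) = x^5 + 8*x^4 - 25*x^3 - 284*x^2 - 420*x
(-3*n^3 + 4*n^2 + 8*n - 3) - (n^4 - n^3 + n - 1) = -n^4 - 2*n^3 + 4*n^2 + 7*n - 2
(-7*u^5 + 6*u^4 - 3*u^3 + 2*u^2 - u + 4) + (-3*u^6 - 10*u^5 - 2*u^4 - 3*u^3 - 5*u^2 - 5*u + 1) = -3*u^6 - 17*u^5 + 4*u^4 - 6*u^3 - 3*u^2 - 6*u + 5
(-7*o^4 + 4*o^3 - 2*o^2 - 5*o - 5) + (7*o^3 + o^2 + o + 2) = -7*o^4 + 11*o^3 - o^2 - 4*o - 3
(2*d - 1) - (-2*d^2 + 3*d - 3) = 2*d^2 - d + 2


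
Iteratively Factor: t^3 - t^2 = (t)*(t^2 - t) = t*(t - 1)*(t)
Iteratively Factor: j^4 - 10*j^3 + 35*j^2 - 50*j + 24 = (j - 2)*(j^3 - 8*j^2 + 19*j - 12) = (j - 4)*(j - 2)*(j^2 - 4*j + 3) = (j - 4)*(j - 3)*(j - 2)*(j - 1)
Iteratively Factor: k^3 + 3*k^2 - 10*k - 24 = (k + 4)*(k^2 - k - 6) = (k - 3)*(k + 4)*(k + 2)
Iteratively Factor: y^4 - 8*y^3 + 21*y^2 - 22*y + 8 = (y - 4)*(y^3 - 4*y^2 + 5*y - 2) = (y - 4)*(y - 1)*(y^2 - 3*y + 2) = (y - 4)*(y - 2)*(y - 1)*(y - 1)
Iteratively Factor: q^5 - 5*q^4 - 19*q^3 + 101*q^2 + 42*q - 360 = (q - 3)*(q^4 - 2*q^3 - 25*q^2 + 26*q + 120) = (q - 3)*(q + 2)*(q^3 - 4*q^2 - 17*q + 60) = (q - 3)*(q + 2)*(q + 4)*(q^2 - 8*q + 15) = (q - 3)^2*(q + 2)*(q + 4)*(q - 5)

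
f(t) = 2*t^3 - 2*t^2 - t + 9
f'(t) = 6*t^2 - 4*t - 1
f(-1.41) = 0.83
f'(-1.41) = 16.57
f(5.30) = 245.27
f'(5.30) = 146.34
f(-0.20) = 9.10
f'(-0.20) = 0.04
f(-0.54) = 8.64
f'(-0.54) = 2.91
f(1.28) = 8.64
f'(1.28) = 3.71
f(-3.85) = -130.93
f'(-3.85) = 103.34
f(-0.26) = 9.09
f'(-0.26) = 0.45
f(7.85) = 845.38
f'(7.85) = 337.34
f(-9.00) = -1602.00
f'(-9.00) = 521.00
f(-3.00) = -60.00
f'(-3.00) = 65.00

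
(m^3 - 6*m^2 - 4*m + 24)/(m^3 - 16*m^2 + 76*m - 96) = (m + 2)/(m - 8)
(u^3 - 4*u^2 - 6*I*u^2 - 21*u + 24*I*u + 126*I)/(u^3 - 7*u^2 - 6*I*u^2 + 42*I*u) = (u + 3)/u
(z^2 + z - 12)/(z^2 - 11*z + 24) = (z + 4)/(z - 8)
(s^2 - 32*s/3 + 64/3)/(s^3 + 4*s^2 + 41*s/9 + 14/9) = 3*(3*s^2 - 32*s + 64)/(9*s^3 + 36*s^2 + 41*s + 14)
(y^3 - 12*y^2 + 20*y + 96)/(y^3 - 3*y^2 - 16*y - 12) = (y - 8)/(y + 1)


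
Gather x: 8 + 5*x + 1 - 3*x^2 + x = -3*x^2 + 6*x + 9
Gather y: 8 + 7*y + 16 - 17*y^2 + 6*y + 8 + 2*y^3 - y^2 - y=2*y^3 - 18*y^2 + 12*y + 32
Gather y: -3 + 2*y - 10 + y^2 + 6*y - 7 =y^2 + 8*y - 20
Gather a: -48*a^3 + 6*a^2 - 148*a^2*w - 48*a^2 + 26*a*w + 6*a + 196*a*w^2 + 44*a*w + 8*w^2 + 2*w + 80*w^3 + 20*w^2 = -48*a^3 + a^2*(-148*w - 42) + a*(196*w^2 + 70*w + 6) + 80*w^3 + 28*w^2 + 2*w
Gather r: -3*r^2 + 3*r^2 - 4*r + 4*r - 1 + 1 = 0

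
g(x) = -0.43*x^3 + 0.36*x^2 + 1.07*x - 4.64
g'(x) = -1.29*x^2 + 0.72*x + 1.07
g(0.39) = -4.19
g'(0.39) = 1.15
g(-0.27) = -4.89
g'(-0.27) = 0.78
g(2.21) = -5.16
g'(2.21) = -3.64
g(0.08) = -4.55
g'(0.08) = 1.12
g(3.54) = -15.42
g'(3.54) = -12.55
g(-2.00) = -1.90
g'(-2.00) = -5.53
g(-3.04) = 7.51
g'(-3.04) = -13.04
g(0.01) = -4.63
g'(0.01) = 1.08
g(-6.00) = 94.78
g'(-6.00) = -49.69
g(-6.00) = 94.78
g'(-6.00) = -49.69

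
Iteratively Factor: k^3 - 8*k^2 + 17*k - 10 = (k - 5)*(k^2 - 3*k + 2) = (k - 5)*(k - 2)*(k - 1)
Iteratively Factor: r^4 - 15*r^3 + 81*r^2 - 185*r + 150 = (r - 2)*(r^3 - 13*r^2 + 55*r - 75) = (r - 5)*(r - 2)*(r^2 - 8*r + 15) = (r - 5)*(r - 3)*(r - 2)*(r - 5)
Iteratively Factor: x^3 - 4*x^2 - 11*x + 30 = (x + 3)*(x^2 - 7*x + 10) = (x - 2)*(x + 3)*(x - 5)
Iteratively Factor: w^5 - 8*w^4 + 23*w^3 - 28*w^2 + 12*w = (w - 3)*(w^4 - 5*w^3 + 8*w^2 - 4*w) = (w - 3)*(w - 2)*(w^3 - 3*w^2 + 2*w) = (w - 3)*(w - 2)^2*(w^2 - w) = (w - 3)*(w - 2)^2*(w - 1)*(w)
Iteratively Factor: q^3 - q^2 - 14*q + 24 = (q + 4)*(q^2 - 5*q + 6) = (q - 3)*(q + 4)*(q - 2)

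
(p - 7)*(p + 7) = p^2 - 49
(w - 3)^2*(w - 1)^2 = w^4 - 8*w^3 + 22*w^2 - 24*w + 9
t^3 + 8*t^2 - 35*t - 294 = (t - 6)*(t + 7)^2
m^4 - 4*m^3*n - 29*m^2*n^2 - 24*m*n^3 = m*(m - 8*n)*(m + n)*(m + 3*n)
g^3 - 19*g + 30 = (g - 3)*(g - 2)*(g + 5)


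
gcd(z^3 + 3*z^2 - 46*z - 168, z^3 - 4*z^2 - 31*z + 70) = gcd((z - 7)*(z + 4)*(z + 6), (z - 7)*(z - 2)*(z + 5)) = z - 7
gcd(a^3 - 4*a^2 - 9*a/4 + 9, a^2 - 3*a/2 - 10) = a - 4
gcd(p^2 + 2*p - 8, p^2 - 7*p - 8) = 1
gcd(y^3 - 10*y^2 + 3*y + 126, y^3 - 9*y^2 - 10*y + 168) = y^2 - 13*y + 42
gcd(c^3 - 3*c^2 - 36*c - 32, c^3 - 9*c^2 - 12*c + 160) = c^2 - 4*c - 32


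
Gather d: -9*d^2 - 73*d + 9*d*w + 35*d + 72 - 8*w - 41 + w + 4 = -9*d^2 + d*(9*w - 38) - 7*w + 35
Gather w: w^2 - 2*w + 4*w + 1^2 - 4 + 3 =w^2 + 2*w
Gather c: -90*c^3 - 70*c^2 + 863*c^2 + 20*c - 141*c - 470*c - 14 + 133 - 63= -90*c^3 + 793*c^2 - 591*c + 56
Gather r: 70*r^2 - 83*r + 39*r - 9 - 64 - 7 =70*r^2 - 44*r - 80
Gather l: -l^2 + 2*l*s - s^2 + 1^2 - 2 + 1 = -l^2 + 2*l*s - s^2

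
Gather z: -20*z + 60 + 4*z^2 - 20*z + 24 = 4*z^2 - 40*z + 84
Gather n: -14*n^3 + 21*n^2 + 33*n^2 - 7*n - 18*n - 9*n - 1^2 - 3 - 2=-14*n^3 + 54*n^2 - 34*n - 6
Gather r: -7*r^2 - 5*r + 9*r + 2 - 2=-7*r^2 + 4*r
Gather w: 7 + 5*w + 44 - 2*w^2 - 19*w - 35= -2*w^2 - 14*w + 16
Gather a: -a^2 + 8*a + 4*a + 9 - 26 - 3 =-a^2 + 12*a - 20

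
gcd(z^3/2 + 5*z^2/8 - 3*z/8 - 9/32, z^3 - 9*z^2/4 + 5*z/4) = 1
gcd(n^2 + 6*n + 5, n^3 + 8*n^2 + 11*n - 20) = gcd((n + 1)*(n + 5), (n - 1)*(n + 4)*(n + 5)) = n + 5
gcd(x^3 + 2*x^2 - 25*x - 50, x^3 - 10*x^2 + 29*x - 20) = x - 5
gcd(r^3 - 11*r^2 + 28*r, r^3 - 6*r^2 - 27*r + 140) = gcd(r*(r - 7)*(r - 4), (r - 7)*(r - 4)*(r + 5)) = r^2 - 11*r + 28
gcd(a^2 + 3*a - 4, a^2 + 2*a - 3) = a - 1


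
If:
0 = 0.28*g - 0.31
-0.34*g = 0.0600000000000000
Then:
No Solution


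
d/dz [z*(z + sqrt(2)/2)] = 2*z + sqrt(2)/2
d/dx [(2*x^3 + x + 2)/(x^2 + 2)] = (2*x^4 + 11*x^2 - 4*x + 2)/(x^4 + 4*x^2 + 4)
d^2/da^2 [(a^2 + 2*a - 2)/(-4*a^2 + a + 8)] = 36*(-2*a^3 - 12*a + 1)/(64*a^6 - 48*a^5 - 372*a^4 + 191*a^3 + 744*a^2 - 192*a - 512)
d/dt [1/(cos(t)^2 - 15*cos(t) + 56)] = (2*cos(t) - 15)*sin(t)/(cos(t)^2 - 15*cos(t) + 56)^2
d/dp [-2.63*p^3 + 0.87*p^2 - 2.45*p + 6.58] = -7.89*p^2 + 1.74*p - 2.45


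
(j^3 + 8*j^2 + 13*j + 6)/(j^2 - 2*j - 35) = (j^3 + 8*j^2 + 13*j + 6)/(j^2 - 2*j - 35)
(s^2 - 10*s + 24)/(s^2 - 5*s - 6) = (s - 4)/(s + 1)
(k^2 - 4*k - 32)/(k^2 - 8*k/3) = 3*(k^2 - 4*k - 32)/(k*(3*k - 8))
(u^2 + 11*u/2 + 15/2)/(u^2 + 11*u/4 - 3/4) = 2*(2*u + 5)/(4*u - 1)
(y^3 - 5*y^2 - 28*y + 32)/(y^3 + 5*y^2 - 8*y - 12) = (y^3 - 5*y^2 - 28*y + 32)/(y^3 + 5*y^2 - 8*y - 12)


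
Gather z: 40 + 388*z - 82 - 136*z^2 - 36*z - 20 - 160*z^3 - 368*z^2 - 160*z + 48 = -160*z^3 - 504*z^2 + 192*z - 14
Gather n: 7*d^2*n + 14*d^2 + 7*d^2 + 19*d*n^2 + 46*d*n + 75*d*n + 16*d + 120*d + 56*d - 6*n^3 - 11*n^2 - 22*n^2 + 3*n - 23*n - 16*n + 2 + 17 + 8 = 21*d^2 + 192*d - 6*n^3 + n^2*(19*d - 33) + n*(7*d^2 + 121*d - 36) + 27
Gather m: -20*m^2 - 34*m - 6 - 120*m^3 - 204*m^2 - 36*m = -120*m^3 - 224*m^2 - 70*m - 6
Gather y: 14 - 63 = -49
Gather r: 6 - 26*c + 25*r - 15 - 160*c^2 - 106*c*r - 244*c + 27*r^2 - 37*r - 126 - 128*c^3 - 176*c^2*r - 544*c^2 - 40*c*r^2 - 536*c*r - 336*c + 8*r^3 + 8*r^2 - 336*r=-128*c^3 - 704*c^2 - 606*c + 8*r^3 + r^2*(35 - 40*c) + r*(-176*c^2 - 642*c - 348) - 135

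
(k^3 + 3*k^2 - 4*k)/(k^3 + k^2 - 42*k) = (k^2 + 3*k - 4)/(k^2 + k - 42)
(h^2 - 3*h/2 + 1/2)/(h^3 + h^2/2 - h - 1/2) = (2*h - 1)/(2*h^2 + 3*h + 1)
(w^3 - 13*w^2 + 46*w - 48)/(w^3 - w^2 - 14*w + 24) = (w - 8)/(w + 4)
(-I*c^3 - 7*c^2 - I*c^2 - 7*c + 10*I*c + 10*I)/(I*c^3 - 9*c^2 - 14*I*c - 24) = (-c^3 + c^2*(-1 + 7*I) + c*(10 + 7*I) + 10)/(c^3 + 9*I*c^2 - 14*c + 24*I)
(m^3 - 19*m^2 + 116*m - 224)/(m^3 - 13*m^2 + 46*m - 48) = (m^2 - 11*m + 28)/(m^2 - 5*m + 6)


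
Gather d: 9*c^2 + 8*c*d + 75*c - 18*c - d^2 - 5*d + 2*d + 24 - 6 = 9*c^2 + 57*c - d^2 + d*(8*c - 3) + 18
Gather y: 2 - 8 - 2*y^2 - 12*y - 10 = -2*y^2 - 12*y - 16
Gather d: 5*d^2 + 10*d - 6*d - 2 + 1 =5*d^2 + 4*d - 1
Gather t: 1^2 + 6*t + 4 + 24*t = 30*t + 5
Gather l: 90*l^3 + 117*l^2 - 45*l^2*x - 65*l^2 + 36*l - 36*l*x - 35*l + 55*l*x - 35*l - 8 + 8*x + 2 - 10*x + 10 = 90*l^3 + l^2*(52 - 45*x) + l*(19*x - 34) - 2*x + 4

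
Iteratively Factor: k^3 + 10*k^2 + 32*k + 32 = (k + 4)*(k^2 + 6*k + 8) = (k + 2)*(k + 4)*(k + 4)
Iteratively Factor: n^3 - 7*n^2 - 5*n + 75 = (n + 3)*(n^2 - 10*n + 25) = (n - 5)*(n + 3)*(n - 5)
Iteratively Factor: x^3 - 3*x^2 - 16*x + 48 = (x + 4)*(x^2 - 7*x + 12) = (x - 3)*(x + 4)*(x - 4)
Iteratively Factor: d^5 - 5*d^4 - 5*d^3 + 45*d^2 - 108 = (d - 3)*(d^4 - 2*d^3 - 11*d^2 + 12*d + 36) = (d - 3)*(d + 2)*(d^3 - 4*d^2 - 3*d + 18) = (d - 3)^2*(d + 2)*(d^2 - d - 6) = (d - 3)^3*(d + 2)*(d + 2)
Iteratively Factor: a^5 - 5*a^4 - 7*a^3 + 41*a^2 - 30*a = (a - 5)*(a^4 - 7*a^2 + 6*a) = a*(a - 5)*(a^3 - 7*a + 6) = a*(a - 5)*(a - 2)*(a^2 + 2*a - 3) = a*(a - 5)*(a - 2)*(a + 3)*(a - 1)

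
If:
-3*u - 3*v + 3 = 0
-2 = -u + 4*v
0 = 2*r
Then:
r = 0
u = 6/5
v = -1/5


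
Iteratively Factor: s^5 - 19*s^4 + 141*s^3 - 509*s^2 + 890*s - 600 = (s - 2)*(s^4 - 17*s^3 + 107*s^2 - 295*s + 300) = (s - 5)*(s - 2)*(s^3 - 12*s^2 + 47*s - 60) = (s - 5)^2*(s - 2)*(s^2 - 7*s + 12) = (s - 5)^2*(s - 3)*(s - 2)*(s - 4)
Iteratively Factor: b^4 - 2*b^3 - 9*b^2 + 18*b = (b - 3)*(b^3 + b^2 - 6*b) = b*(b - 3)*(b^2 + b - 6) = b*(b - 3)*(b - 2)*(b + 3)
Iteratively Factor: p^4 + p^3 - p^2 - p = (p + 1)*(p^3 - p) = (p + 1)^2*(p^2 - p) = p*(p + 1)^2*(p - 1)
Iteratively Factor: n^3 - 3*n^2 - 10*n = (n - 5)*(n^2 + 2*n) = n*(n - 5)*(n + 2)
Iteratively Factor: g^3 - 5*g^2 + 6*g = (g - 2)*(g^2 - 3*g) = g*(g - 2)*(g - 3)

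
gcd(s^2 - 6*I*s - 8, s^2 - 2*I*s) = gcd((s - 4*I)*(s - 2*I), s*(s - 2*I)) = s - 2*I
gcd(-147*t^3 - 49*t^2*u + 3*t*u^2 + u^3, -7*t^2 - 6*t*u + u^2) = 7*t - u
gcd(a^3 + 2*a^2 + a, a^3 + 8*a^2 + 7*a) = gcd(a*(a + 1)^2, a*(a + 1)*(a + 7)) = a^2 + a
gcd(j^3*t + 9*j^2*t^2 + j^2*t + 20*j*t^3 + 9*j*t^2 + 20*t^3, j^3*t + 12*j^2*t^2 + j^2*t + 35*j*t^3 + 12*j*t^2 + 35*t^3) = j^2*t + 5*j*t^2 + j*t + 5*t^2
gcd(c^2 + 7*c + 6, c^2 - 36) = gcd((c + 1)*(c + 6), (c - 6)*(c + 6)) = c + 6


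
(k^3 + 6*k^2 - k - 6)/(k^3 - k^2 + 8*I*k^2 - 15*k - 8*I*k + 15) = (k^2 + 7*k + 6)/(k^2 + 8*I*k - 15)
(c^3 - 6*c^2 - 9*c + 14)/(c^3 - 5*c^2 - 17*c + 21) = (c + 2)/(c + 3)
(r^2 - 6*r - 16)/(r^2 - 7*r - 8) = (r + 2)/(r + 1)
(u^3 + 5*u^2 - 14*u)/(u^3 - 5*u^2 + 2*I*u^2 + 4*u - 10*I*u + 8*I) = u*(u^2 + 5*u - 14)/(u^3 + u^2*(-5 + 2*I) + 2*u*(2 - 5*I) + 8*I)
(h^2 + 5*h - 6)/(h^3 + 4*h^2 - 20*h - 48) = (h - 1)/(h^2 - 2*h - 8)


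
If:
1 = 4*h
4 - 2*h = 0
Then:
No Solution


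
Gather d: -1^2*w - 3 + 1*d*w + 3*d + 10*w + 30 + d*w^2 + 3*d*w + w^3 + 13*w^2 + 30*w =d*(w^2 + 4*w + 3) + w^3 + 13*w^2 + 39*w + 27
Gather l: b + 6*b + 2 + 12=7*b + 14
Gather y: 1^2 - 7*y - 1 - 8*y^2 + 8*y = -8*y^2 + y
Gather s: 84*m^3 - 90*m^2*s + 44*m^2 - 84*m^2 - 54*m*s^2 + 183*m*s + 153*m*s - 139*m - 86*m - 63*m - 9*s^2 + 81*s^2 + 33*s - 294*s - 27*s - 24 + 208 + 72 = 84*m^3 - 40*m^2 - 288*m + s^2*(72 - 54*m) + s*(-90*m^2 + 336*m - 288) + 256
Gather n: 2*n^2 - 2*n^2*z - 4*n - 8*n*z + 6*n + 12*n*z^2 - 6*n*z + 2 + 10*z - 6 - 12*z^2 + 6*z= n^2*(2 - 2*z) + n*(12*z^2 - 14*z + 2) - 12*z^2 + 16*z - 4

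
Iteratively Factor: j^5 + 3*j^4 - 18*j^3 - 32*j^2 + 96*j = (j)*(j^4 + 3*j^3 - 18*j^2 - 32*j + 96) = j*(j - 3)*(j^3 + 6*j^2 - 32) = j*(j - 3)*(j + 4)*(j^2 + 2*j - 8) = j*(j - 3)*(j + 4)^2*(j - 2)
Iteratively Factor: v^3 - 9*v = (v - 3)*(v^2 + 3*v) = (v - 3)*(v + 3)*(v)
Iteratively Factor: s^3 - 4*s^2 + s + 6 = (s + 1)*(s^2 - 5*s + 6) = (s - 2)*(s + 1)*(s - 3)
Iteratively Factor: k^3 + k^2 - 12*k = (k + 4)*(k^2 - 3*k) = (k - 3)*(k + 4)*(k)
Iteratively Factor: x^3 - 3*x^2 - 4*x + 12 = (x + 2)*(x^2 - 5*x + 6) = (x - 3)*(x + 2)*(x - 2)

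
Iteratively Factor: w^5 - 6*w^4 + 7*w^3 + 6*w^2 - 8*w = (w)*(w^4 - 6*w^3 + 7*w^2 + 6*w - 8) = w*(w + 1)*(w^3 - 7*w^2 + 14*w - 8) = w*(w - 1)*(w + 1)*(w^2 - 6*w + 8) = w*(w - 2)*(w - 1)*(w + 1)*(w - 4)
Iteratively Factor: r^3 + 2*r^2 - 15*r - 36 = (r + 3)*(r^2 - r - 12) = (r + 3)^2*(r - 4)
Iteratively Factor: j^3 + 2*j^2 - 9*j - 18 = (j - 3)*(j^2 + 5*j + 6) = (j - 3)*(j + 3)*(j + 2)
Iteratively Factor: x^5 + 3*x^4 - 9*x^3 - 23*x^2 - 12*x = (x + 4)*(x^4 - x^3 - 5*x^2 - 3*x) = x*(x + 4)*(x^3 - x^2 - 5*x - 3) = x*(x + 1)*(x + 4)*(x^2 - 2*x - 3) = x*(x + 1)^2*(x + 4)*(x - 3)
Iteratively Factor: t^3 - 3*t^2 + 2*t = (t)*(t^2 - 3*t + 2) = t*(t - 1)*(t - 2)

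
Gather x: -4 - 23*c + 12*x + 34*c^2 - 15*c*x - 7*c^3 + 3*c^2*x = -7*c^3 + 34*c^2 - 23*c + x*(3*c^2 - 15*c + 12) - 4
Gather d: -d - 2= -d - 2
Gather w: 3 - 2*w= 3 - 2*w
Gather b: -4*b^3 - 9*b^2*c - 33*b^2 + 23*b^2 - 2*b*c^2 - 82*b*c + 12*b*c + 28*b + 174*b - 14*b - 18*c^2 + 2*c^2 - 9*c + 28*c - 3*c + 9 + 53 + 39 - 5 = -4*b^3 + b^2*(-9*c - 10) + b*(-2*c^2 - 70*c + 188) - 16*c^2 + 16*c + 96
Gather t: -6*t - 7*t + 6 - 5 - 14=-13*t - 13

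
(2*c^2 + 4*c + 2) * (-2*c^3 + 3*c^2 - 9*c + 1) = -4*c^5 - 2*c^4 - 10*c^3 - 28*c^2 - 14*c + 2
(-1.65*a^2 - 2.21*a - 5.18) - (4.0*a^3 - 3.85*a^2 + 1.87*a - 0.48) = -4.0*a^3 + 2.2*a^2 - 4.08*a - 4.7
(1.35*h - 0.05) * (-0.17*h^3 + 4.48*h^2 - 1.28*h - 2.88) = -0.2295*h^4 + 6.0565*h^3 - 1.952*h^2 - 3.824*h + 0.144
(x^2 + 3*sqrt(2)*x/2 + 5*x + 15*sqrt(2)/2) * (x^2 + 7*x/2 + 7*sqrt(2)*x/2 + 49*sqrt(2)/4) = x^4 + 5*sqrt(2)*x^3 + 17*x^3/2 + 28*x^2 + 85*sqrt(2)*x^2/2 + 357*x/4 + 175*sqrt(2)*x/2 + 735/4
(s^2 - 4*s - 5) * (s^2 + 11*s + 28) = s^4 + 7*s^3 - 21*s^2 - 167*s - 140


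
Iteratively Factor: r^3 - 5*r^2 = (r)*(r^2 - 5*r) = r^2*(r - 5)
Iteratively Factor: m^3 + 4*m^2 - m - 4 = (m - 1)*(m^2 + 5*m + 4) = (m - 1)*(m + 1)*(m + 4)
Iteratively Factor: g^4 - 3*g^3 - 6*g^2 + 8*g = (g - 1)*(g^3 - 2*g^2 - 8*g) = (g - 1)*(g + 2)*(g^2 - 4*g) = (g - 4)*(g - 1)*(g + 2)*(g)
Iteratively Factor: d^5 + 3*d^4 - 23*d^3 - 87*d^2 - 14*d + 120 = (d - 5)*(d^4 + 8*d^3 + 17*d^2 - 2*d - 24) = (d - 5)*(d + 3)*(d^3 + 5*d^2 + 2*d - 8) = (d - 5)*(d + 2)*(d + 3)*(d^2 + 3*d - 4) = (d - 5)*(d - 1)*(d + 2)*(d + 3)*(d + 4)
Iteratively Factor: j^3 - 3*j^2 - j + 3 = (j - 3)*(j^2 - 1) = (j - 3)*(j - 1)*(j + 1)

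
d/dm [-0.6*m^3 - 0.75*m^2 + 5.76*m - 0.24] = -1.8*m^2 - 1.5*m + 5.76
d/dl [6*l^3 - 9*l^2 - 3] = 18*l*(l - 1)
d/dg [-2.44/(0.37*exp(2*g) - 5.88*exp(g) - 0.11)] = (1.8056*exp(g) - 14.3472)*exp(g)/(-0.37*exp(2*g) + 5.88*exp(g) + 0.11)^2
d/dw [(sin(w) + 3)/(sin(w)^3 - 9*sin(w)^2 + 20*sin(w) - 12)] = 2*(-sin(w)^3 + 27*sin(w) - 36)*cos(w)/((sin(w) - 6)^2*(sin(w) - 2)^2*(sin(w) - 1)^2)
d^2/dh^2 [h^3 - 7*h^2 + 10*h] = 6*h - 14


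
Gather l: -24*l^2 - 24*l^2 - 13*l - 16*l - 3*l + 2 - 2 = -48*l^2 - 32*l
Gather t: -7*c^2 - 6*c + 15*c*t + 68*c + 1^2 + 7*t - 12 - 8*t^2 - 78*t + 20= -7*c^2 + 62*c - 8*t^2 + t*(15*c - 71) + 9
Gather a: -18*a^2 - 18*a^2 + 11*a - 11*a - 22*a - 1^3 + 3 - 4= -36*a^2 - 22*a - 2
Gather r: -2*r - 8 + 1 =-2*r - 7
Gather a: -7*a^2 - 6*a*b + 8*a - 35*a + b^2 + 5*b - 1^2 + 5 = -7*a^2 + a*(-6*b - 27) + b^2 + 5*b + 4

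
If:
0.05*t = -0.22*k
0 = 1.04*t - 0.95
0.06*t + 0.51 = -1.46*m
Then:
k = -0.21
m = -0.39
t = 0.91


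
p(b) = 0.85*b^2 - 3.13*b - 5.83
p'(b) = 1.7*b - 3.13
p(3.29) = -6.93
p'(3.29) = 2.46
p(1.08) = -8.22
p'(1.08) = -1.29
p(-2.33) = 6.08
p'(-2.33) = -7.09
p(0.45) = -7.07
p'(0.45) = -2.36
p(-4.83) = 29.12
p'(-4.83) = -11.34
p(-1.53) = 0.95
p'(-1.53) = -5.73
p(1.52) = -8.62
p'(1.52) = -0.55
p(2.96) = -7.65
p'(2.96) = 1.90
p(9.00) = 34.85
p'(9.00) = 12.17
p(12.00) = 79.01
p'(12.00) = 17.27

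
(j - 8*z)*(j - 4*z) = j^2 - 12*j*z + 32*z^2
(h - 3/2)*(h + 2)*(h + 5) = h^3 + 11*h^2/2 - h/2 - 15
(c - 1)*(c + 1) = c^2 - 1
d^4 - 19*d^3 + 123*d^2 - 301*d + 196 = (d - 7)^2*(d - 4)*(d - 1)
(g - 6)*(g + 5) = g^2 - g - 30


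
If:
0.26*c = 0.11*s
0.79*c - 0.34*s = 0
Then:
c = 0.00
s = 0.00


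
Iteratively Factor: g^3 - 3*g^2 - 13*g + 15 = (g - 1)*(g^2 - 2*g - 15) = (g - 1)*(g + 3)*(g - 5)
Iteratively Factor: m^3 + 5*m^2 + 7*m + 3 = (m + 1)*(m^2 + 4*m + 3) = (m + 1)*(m + 3)*(m + 1)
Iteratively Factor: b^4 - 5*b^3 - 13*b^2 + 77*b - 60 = (b - 3)*(b^3 - 2*b^2 - 19*b + 20) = (b - 3)*(b + 4)*(b^2 - 6*b + 5) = (b - 3)*(b - 1)*(b + 4)*(b - 5)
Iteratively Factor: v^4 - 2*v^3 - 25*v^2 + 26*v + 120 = (v - 5)*(v^3 + 3*v^2 - 10*v - 24) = (v - 5)*(v + 4)*(v^2 - v - 6) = (v - 5)*(v - 3)*(v + 4)*(v + 2)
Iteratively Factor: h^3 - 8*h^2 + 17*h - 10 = (h - 5)*(h^2 - 3*h + 2) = (h - 5)*(h - 1)*(h - 2)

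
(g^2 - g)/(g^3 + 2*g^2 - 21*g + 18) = g/(g^2 + 3*g - 18)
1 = 1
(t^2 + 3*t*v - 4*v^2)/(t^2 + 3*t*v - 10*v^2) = (t^2 + 3*t*v - 4*v^2)/(t^2 + 3*t*v - 10*v^2)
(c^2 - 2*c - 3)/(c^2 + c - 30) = (c^2 - 2*c - 3)/(c^2 + c - 30)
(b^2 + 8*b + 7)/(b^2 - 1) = (b + 7)/(b - 1)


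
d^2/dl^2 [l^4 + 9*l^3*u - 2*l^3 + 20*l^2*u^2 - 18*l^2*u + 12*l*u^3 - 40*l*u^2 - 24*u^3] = 12*l^2 + 54*l*u - 12*l + 40*u^2 - 36*u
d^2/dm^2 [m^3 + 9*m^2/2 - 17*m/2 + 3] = 6*m + 9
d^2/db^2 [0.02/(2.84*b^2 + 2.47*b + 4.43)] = (-0.322624*b^2 - 0.280592*b + 0.02*(5.68*b + 2.47)*(11.36*b + 4.94) - 0.503248)/(2.84*b^2 + 2.47*b + 4.43)^3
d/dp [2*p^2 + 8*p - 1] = 4*p + 8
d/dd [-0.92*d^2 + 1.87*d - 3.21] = 1.87 - 1.84*d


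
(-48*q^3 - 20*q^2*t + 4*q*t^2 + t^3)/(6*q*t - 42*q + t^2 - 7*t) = (-8*q^2 - 2*q*t + t^2)/(t - 7)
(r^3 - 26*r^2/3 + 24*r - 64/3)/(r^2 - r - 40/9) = 3*(r^2 - 6*r + 8)/(3*r + 5)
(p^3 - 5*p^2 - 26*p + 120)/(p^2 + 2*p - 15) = (p^2 - 10*p + 24)/(p - 3)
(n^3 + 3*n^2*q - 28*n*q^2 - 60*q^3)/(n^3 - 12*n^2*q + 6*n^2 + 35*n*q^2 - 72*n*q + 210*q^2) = (-n^2 - 8*n*q - 12*q^2)/(-n^2 + 7*n*q - 6*n + 42*q)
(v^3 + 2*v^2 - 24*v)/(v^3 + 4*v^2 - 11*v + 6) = v*(v - 4)/(v^2 - 2*v + 1)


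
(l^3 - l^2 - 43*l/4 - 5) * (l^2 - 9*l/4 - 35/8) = l^5 - 13*l^4/4 - 103*l^3/8 + 377*l^2/16 + 1865*l/32 + 175/8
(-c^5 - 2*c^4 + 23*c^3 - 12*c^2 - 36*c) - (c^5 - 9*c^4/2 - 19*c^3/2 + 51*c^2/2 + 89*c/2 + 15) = -2*c^5 + 5*c^4/2 + 65*c^3/2 - 75*c^2/2 - 161*c/2 - 15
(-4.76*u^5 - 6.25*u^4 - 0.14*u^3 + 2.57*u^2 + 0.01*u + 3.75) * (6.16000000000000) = -29.3216*u^5 - 38.5*u^4 - 0.8624*u^3 + 15.8312*u^2 + 0.0616*u + 23.1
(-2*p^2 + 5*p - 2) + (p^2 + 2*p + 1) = -p^2 + 7*p - 1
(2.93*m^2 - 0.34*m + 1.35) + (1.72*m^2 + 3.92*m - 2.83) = 4.65*m^2 + 3.58*m - 1.48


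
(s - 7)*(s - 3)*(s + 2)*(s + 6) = s^4 - 2*s^3 - 47*s^2 + 48*s + 252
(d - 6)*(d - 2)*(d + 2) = d^3 - 6*d^2 - 4*d + 24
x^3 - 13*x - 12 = (x - 4)*(x + 1)*(x + 3)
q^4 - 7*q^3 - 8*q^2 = q^2*(q - 8)*(q + 1)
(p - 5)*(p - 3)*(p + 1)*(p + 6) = p^4 - p^3 - 35*p^2 + 57*p + 90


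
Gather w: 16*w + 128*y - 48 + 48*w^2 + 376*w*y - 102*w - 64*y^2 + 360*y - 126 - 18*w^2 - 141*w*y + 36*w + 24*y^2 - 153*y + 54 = 30*w^2 + w*(235*y - 50) - 40*y^2 + 335*y - 120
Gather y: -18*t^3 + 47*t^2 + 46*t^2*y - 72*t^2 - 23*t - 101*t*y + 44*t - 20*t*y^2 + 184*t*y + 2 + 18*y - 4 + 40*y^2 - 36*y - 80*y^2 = -18*t^3 - 25*t^2 + 21*t + y^2*(-20*t - 40) + y*(46*t^2 + 83*t - 18) - 2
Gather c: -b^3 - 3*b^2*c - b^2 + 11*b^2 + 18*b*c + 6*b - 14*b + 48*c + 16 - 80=-b^3 + 10*b^2 - 8*b + c*(-3*b^2 + 18*b + 48) - 64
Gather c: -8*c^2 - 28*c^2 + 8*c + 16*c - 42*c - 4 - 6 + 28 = -36*c^2 - 18*c + 18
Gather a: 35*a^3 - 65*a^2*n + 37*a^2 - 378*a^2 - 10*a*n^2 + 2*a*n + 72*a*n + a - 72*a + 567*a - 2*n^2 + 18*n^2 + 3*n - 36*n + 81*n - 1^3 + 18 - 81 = 35*a^3 + a^2*(-65*n - 341) + a*(-10*n^2 + 74*n + 496) + 16*n^2 + 48*n - 64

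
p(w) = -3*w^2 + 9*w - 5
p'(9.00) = -45.00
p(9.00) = -167.00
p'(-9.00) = 63.00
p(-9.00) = -329.00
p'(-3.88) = 32.28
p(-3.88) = -85.08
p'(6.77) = -31.62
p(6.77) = -81.57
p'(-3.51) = 30.06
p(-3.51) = -73.55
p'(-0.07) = 9.42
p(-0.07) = -5.64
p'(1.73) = -1.38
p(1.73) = 1.59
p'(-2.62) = 24.72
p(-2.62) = -49.17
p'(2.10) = -3.60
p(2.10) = 0.67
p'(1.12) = 2.28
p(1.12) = 1.32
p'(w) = 9 - 6*w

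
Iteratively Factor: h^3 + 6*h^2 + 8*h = (h + 2)*(h^2 + 4*h) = h*(h + 2)*(h + 4)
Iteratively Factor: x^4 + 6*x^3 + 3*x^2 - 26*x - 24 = (x + 3)*(x^3 + 3*x^2 - 6*x - 8) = (x + 3)*(x + 4)*(x^2 - x - 2) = (x + 1)*(x + 3)*(x + 4)*(x - 2)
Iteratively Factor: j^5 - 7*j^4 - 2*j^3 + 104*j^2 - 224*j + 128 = (j - 2)*(j^4 - 5*j^3 - 12*j^2 + 80*j - 64) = (j - 2)*(j + 4)*(j^3 - 9*j^2 + 24*j - 16) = (j - 4)*(j - 2)*(j + 4)*(j^2 - 5*j + 4) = (j - 4)*(j - 2)*(j - 1)*(j + 4)*(j - 4)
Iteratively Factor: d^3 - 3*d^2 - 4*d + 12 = (d - 2)*(d^2 - d - 6) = (d - 3)*(d - 2)*(d + 2)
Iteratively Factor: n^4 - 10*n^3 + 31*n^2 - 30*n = (n - 5)*(n^3 - 5*n^2 + 6*n) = (n - 5)*(n - 2)*(n^2 - 3*n) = (n - 5)*(n - 3)*(n - 2)*(n)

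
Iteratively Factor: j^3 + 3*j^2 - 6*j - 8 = (j - 2)*(j^2 + 5*j + 4) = (j - 2)*(j + 4)*(j + 1)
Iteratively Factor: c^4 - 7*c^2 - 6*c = (c + 2)*(c^3 - 2*c^2 - 3*c) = (c + 1)*(c + 2)*(c^2 - 3*c) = c*(c + 1)*(c + 2)*(c - 3)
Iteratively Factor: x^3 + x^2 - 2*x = (x + 2)*(x^2 - x) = (x - 1)*(x + 2)*(x)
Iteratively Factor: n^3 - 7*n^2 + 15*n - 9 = (n - 1)*(n^2 - 6*n + 9) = (n - 3)*(n - 1)*(n - 3)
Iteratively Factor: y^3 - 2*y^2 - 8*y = (y - 4)*(y^2 + 2*y) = (y - 4)*(y + 2)*(y)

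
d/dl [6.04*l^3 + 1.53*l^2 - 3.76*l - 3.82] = 18.12*l^2 + 3.06*l - 3.76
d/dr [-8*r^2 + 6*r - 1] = 6 - 16*r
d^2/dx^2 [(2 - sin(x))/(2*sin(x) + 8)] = 3*(4*sin(x) + cos(x)^2 + 1)/(sin(x) + 4)^3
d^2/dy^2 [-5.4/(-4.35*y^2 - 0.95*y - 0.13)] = (-204.363*y^2 - 44.631*y + 5.4*(8.7*y + 0.95)*(17.4*y + 1.9) - 6.1074)/(4.35*y^2 + 0.95*y + 0.13)^3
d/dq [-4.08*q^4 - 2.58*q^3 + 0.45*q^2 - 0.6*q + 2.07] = -16.32*q^3 - 7.74*q^2 + 0.9*q - 0.6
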